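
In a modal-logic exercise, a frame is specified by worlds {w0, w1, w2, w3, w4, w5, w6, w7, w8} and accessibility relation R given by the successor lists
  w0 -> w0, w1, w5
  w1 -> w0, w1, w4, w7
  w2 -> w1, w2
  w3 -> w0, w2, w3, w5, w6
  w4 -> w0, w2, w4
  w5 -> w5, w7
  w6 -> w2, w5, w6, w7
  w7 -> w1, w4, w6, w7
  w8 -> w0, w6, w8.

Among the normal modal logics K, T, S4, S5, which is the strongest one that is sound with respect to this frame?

T

Reflexive (axiom T): yes — every world is R-related to itself.
Transitive (axiom 4): no — w0 R w1 and w1 R w4, but not w0 R w4.
Euclidean (axiom 5): no — w0 R w1 and w0 R w5, but not w1 R w5.
So F validates K, T; S4 would additionally require R to be transitive. The strongest is T.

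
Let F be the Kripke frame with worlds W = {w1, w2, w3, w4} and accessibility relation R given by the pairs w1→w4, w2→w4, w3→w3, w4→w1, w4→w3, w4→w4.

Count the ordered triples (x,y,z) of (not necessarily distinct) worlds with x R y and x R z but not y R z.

4

Enumerating: (w4,w1,w1), (w4,w1,w3), (w4,w3,w1), (w4,w3,w4).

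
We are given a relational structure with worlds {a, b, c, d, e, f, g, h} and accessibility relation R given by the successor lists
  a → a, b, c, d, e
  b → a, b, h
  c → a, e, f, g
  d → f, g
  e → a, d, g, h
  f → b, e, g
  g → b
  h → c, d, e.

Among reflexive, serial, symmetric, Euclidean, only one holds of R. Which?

serial

Reflexive: no — c is not related to itself.
Serial: yes — every world has a successor (e.g. a R a).
Symmetric: no — a R d but not d R a.
Euclidean: no — a R b and a R c, but not b R c.
Only serial holds.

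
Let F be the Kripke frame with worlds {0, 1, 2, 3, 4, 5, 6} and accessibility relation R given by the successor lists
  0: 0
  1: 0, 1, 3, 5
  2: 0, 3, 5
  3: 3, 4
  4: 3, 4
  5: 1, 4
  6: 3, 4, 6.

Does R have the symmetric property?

No

Symmetric: no — 1 R 0 but not 0 R 1.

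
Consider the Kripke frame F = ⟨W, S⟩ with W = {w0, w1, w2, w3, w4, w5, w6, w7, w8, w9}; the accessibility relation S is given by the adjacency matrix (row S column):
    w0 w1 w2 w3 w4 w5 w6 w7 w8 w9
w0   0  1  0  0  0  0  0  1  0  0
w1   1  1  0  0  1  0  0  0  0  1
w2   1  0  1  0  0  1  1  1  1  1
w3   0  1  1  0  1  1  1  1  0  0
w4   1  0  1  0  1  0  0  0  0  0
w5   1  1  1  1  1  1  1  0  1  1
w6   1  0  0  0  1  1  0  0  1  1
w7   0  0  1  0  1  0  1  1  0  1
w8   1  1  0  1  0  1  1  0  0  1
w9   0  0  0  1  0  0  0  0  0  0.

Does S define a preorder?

Reflexive: no — w0 is not related to itself.
Transitive: no — w0 S w1 and w1 S w4, but not w0 S w4.
So S is not a preorder.

No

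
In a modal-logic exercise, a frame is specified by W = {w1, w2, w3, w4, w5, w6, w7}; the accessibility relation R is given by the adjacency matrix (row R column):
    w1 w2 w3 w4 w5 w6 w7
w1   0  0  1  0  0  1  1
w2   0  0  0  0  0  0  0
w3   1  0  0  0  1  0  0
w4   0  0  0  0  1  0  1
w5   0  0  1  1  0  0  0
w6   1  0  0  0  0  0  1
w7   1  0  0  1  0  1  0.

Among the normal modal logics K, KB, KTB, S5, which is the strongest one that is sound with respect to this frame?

KB

Symmetric (axiom B): yes — every pair in R has its reverse in R.
Reflexive (axiom T): no — w1 is not related to itself.
Euclidean (axiom 5): no — w1 R w3 and w1 R w6, but not w3 R w6.
So F validates K, KB; KTB would additionally require R to be reflexive. The strongest is KB.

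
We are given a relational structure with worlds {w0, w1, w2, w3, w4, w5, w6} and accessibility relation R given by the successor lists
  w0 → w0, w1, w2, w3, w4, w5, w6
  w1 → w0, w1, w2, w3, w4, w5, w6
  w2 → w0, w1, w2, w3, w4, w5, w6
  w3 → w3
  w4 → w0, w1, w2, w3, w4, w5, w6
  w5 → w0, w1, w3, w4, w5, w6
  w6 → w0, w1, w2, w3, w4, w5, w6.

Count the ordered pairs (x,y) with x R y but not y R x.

7

Enumerating: (w0,w3), (w1,w3), (w2,w3), (w2,w5), (w4,w3), (w5,w3), (w6,w3).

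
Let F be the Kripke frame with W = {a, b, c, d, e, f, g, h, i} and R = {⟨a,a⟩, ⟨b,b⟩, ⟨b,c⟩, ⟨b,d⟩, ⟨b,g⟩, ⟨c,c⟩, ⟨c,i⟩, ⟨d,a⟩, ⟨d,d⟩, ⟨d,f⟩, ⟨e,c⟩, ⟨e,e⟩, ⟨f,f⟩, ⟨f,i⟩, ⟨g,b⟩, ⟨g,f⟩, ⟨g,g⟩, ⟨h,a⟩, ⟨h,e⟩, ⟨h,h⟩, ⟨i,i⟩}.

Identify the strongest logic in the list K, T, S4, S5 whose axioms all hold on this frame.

Reflexive (axiom T): yes — every world is R-related to itself.
Transitive (axiom 4): no — b R c and c R i, but not b R i.
Euclidean (axiom 5): no — b R c and b R d, but not c R d.
So F validates K, T; S4 would additionally require R to be transitive. The strongest is T.

T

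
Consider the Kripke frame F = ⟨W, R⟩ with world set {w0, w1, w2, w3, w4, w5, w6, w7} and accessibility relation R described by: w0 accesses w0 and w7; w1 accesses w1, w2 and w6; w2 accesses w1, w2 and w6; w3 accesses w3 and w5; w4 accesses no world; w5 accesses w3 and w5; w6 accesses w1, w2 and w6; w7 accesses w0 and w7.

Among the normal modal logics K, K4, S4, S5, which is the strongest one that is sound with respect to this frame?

K4

Transitive (axiom 4): yes — every two-step R-path is closed by a direct edge.
Reflexive (axiom T): no — w4 is not related to itself.
Euclidean (axiom 5): yes — any two successors of a common world are R-related.
So F validates K, K4; S4 would additionally require R to be reflexive. The strongest is K4.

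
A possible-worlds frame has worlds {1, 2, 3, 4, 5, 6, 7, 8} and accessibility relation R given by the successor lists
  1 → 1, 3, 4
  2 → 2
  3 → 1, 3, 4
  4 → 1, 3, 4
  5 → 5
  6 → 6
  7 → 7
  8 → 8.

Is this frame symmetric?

Yes

Symmetric: yes — every pair in R has its reverse in R.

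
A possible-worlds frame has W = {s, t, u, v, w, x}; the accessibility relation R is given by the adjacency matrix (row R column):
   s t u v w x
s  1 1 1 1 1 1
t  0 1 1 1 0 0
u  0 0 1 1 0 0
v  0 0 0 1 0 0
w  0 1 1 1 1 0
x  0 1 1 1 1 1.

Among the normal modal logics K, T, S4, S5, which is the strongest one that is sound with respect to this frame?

S4

Reflexive (axiom T): yes — every world is R-related to itself.
Transitive (axiom 4): yes — every two-step R-path is closed by a direct edge.
Euclidean (axiom 5): no — s R t and s R w, but not t R w.
So F validates K, T, S4; S5 would additionally require R to be Euclidean. The strongest is S4.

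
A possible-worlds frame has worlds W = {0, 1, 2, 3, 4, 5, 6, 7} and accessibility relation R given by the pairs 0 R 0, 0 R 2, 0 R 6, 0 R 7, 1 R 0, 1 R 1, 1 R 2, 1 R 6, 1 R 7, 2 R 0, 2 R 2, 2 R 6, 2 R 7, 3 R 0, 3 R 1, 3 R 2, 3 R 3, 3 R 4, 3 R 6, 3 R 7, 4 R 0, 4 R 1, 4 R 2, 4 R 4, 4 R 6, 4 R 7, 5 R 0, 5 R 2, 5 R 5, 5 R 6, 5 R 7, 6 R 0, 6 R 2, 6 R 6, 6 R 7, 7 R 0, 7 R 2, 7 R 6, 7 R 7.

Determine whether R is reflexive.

Yes

Reflexive: yes — every world is R-related to itself.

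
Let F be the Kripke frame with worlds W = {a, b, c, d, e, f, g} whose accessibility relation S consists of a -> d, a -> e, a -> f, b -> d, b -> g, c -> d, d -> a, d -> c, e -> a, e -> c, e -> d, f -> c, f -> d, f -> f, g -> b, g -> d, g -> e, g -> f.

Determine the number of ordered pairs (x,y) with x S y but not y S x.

9

Enumerating: (a,f), (b,d), (e,c), (e,d), (f,c), (f,d), (g,d), (g,e), (g,f).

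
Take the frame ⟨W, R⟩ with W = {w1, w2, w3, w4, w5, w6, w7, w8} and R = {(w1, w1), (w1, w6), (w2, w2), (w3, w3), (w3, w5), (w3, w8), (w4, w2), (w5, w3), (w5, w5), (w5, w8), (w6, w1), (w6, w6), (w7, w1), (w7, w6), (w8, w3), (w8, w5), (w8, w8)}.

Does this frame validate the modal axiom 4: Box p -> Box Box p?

Axiom 4 corresponds to the accessibility relation being transitive.
Transitive: yes — every two-step R-path is closed by a direct edge.

Yes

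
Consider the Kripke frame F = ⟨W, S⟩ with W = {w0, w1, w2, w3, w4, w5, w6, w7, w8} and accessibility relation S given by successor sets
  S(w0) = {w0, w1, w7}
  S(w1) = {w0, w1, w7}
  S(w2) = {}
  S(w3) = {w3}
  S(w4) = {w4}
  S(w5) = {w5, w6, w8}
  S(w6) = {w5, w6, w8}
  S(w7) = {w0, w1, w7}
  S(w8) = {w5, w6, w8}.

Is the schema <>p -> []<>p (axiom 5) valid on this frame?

The schema 5 characterises exactly the Euclidean frames.
Euclidean: yes — any two successors of a common world are S-related.

Yes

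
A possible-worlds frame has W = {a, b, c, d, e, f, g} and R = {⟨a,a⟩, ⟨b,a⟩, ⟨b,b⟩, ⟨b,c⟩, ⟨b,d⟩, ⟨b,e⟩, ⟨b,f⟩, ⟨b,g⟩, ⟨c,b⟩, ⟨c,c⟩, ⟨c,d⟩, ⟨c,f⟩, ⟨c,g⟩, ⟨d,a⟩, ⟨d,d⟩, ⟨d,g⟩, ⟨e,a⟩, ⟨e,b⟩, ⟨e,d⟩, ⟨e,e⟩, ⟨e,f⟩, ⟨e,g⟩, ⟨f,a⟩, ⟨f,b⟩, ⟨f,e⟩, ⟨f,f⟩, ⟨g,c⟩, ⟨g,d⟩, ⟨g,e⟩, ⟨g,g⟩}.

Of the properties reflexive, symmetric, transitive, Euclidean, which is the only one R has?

Reflexive: yes — every world is R-related to itself.
Symmetric: no — b R a but not a R b.
Transitive: no — c R b and b R a, but not c R a.
Euclidean: no — b R a and b R c, but not a R c.
Only reflexive holds.

reflexive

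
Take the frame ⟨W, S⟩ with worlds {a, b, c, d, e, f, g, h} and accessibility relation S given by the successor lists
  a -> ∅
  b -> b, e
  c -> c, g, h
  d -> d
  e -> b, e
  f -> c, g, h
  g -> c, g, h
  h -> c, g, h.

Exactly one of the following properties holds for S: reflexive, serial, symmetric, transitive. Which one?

transitive

Reflexive: no — a is not related to itself.
Serial: no — a has no S-successor.
Symmetric: no — f S c but not c S f.
Transitive: yes — every two-step S-path is closed by a direct edge.
Only transitive holds.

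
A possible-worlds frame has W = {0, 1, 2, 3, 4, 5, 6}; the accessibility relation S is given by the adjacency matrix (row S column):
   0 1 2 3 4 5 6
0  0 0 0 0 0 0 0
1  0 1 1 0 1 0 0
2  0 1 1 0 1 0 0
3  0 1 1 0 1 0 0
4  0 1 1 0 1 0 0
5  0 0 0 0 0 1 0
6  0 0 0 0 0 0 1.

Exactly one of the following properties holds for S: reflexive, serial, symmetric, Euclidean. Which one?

Reflexive: no — 0 is not related to itself.
Serial: no — 0 has no S-successor.
Symmetric: no — 3 S 1 but not 1 S 3.
Euclidean: yes — any two successors of a common world are S-related.
Only Euclidean holds.

Euclidean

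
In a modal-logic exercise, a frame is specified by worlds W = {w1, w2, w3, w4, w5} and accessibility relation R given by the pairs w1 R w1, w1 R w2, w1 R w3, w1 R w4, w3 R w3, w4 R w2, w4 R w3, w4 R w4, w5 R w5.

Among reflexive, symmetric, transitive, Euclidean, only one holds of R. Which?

Reflexive: no — w2 is not related to itself.
Symmetric: no — w1 R w2 but not w2 R w1.
Transitive: yes — every two-step R-path is closed by a direct edge.
Euclidean: no — w1 R w2 and w1 R w3, but not w2 R w3.
Only transitive holds.

transitive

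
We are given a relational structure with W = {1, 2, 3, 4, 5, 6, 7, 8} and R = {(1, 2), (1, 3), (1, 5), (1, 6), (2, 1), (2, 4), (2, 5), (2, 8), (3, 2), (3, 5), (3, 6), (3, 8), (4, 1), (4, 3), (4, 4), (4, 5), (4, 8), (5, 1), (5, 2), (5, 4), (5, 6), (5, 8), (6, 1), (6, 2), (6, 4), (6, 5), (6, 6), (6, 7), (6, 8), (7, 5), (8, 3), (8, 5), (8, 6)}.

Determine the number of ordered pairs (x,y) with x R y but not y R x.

13

Enumerating: (1,3), (2,4), (2,8), (3,2), (3,5), (3,6), (4,1), (4,3), (4,8), (6,2), (6,4), (6,7), (7,5).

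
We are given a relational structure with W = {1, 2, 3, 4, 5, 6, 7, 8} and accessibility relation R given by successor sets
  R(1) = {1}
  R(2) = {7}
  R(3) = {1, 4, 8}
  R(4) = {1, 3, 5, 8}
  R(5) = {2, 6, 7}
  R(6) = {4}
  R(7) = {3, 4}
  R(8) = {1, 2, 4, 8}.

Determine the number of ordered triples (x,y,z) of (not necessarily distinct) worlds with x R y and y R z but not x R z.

Enumerating: (2,7,3), (2,7,4), (3,4,3), (3,4,5), (3,8,2), (4,3,4), (4,5,2), (4,5,6), (4,5,7), (4,8,2), (4,8,4), (5,6,4), … and 14 more.
Total: 26.

26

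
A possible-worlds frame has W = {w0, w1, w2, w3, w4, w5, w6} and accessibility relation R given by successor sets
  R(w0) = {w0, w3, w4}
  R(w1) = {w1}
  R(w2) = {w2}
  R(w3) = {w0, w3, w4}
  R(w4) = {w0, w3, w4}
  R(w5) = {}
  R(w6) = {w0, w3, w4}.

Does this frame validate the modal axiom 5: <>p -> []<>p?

Yes

Axiom 5 corresponds to the accessibility relation being Euclidean.
Euclidean: yes — any two successors of a common world are R-related.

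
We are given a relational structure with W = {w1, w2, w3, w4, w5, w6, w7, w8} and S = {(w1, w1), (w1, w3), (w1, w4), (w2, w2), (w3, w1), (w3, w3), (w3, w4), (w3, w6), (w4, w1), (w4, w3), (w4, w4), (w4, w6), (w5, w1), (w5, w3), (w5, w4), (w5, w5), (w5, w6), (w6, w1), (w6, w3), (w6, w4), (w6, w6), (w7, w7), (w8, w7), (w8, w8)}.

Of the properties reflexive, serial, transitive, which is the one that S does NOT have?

transitive

Reflexive: yes — every world is S-related to itself.
Serial: yes — every world has a successor (e.g. w1 S w1).
Transitive: no — w1 S w3 and w3 S w6, but not w1 S w6.
Only transitive fails.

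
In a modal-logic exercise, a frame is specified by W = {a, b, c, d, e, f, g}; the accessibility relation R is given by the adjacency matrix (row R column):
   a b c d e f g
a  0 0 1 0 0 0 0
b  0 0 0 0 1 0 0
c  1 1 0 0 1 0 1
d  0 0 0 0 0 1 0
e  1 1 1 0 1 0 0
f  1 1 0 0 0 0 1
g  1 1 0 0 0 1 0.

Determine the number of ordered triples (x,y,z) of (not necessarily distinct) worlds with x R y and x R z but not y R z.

Enumerating: (a,c,c), (c,a,a), (c,a,b), (c,a,e), (c,a,g), (c,b,a), (c,b,b), (c,b,g), (c,e,g), (c,g,e), (c,g,g), (d,f,f), … and 21 more.
Total: 33.

33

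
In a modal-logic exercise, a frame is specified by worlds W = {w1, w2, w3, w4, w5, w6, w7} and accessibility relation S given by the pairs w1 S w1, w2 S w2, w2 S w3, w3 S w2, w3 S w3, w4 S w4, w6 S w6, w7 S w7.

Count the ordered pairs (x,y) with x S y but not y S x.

S is symmetric; there are no such tuples.

0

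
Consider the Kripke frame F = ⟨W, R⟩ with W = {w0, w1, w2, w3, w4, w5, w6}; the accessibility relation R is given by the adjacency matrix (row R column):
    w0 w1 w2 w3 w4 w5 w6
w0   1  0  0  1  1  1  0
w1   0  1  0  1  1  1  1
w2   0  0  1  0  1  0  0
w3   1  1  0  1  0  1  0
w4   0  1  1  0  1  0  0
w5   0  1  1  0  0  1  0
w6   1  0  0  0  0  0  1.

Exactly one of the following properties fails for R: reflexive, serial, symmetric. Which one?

Reflexive: yes — every world is R-related to itself.
Serial: yes — every world has a successor (e.g. w0 R w0).
Symmetric: no — w0 R w4 but not w4 R w0.
Only symmetric fails.

symmetric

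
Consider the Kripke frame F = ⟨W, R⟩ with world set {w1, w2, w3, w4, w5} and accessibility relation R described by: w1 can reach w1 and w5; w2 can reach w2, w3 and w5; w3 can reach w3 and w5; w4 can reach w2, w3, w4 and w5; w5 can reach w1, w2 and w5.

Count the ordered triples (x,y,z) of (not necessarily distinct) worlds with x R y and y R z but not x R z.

Enumerating: (w1,w5,w2), (w2,w5,w1), (w3,w5,w1), (w3,w5,w2), (w4,w5,w1), (w5,w2,w3).

6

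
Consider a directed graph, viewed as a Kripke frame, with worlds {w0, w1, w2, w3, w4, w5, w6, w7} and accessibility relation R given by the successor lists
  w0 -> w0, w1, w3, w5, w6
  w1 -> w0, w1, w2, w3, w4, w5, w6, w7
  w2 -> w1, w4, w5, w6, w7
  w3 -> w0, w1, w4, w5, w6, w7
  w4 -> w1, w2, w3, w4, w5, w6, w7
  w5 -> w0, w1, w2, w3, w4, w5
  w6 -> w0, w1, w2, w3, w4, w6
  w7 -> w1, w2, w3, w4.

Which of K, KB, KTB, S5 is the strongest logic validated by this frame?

KB

Symmetric (axiom B): yes — every pair in R has its reverse in R.
Reflexive (axiom T): no — w2 is not related to itself.
Euclidean (axiom 5): no — w0 R w5 and w0 R w6, but not w5 R w6.
So F validates K, KB; KTB would additionally require R to be reflexive. The strongest is KB.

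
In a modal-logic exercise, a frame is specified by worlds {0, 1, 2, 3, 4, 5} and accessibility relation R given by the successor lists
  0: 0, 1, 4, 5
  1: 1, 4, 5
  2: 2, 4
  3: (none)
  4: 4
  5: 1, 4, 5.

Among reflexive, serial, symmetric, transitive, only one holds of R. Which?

transitive

Reflexive: no — 3 is not related to itself.
Serial: no — 3 has no R-successor.
Symmetric: no — 0 R 1 but not 1 R 0.
Transitive: yes — every two-step R-path is closed by a direct edge.
Only transitive holds.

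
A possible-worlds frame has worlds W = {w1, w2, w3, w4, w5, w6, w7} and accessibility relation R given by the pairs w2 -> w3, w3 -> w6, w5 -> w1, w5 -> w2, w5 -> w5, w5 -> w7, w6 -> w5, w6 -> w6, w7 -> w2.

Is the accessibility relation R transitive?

Transitive: no — w2 R w3 and w3 R w6, but not w2 R w6.

No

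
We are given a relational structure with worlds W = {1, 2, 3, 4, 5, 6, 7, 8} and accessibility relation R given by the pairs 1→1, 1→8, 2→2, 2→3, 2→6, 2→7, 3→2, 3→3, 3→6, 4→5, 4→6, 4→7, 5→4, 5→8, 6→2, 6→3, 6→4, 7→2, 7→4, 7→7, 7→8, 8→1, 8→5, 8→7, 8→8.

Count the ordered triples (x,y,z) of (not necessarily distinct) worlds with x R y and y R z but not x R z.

Enumerating: (1,8,5), (1,8,7), (2,6,4), (2,7,4), (2,7,8), (3,2,7), (3,6,4), (4,5,4), (4,5,8), (4,6,2), (4,6,3), (4,6,4), … and 24 more.
Total: 36.

36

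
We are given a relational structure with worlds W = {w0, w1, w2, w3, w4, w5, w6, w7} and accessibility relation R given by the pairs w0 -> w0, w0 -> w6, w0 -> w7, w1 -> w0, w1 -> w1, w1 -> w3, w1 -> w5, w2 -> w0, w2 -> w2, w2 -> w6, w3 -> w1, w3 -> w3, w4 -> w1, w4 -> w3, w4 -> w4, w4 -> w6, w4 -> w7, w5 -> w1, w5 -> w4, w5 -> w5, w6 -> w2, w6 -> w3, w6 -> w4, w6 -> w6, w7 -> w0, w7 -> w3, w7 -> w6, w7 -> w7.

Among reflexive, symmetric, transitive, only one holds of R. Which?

reflexive

Reflexive: yes — every world is R-related to itself.
Symmetric: no — w0 R w6 but not w6 R w0.
Transitive: no — w0 R w6 and w6 R w2, but not w0 R w2.
Only reflexive holds.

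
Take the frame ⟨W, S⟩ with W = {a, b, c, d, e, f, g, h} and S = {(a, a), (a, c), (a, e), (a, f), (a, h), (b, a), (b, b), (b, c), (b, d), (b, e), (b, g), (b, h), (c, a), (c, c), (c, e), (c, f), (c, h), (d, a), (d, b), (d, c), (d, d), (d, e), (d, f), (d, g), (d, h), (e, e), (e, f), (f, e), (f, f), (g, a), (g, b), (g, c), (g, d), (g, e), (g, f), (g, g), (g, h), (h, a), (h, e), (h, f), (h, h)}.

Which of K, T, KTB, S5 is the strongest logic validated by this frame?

Reflexive (axiom T): yes — every world is S-related to itself.
Symmetric (axiom B): no — a S e but not e S a.
Euclidean (axiom 5): no — a S e and a S c, but not e S c.
So F validates K, T; KTB would additionally require S to be symmetric. The strongest is T.

T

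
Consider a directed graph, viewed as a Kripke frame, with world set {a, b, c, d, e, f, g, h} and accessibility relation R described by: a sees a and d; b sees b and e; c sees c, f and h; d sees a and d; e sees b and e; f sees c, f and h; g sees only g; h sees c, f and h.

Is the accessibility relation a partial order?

Reflexive: yes — every world is R-related to itself.
Transitive: yes — every two-step R-path is closed by a direct edge.
Antisymmetric: no — a R d and d R a with a ≠ d.
So R is not a partial order.

No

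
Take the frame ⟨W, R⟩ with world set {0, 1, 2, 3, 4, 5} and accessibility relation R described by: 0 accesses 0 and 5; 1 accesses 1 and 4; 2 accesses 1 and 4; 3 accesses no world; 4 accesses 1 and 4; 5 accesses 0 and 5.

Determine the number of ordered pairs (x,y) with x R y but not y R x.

2

Enumerating: (2,1), (2,4).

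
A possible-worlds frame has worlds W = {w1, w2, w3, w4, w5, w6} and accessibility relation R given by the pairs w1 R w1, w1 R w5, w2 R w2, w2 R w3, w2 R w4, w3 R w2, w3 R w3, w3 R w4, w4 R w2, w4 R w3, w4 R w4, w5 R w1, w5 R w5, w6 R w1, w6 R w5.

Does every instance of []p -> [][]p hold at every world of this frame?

Axiom 4 corresponds to the accessibility relation being transitive.
Transitive: yes — every two-step R-path is closed by a direct edge.

Yes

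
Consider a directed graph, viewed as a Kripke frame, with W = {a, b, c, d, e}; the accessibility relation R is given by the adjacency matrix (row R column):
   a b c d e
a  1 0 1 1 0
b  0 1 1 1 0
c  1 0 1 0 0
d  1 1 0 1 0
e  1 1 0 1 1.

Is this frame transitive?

Transitive: no — a R d and d R b, but not a R b.

No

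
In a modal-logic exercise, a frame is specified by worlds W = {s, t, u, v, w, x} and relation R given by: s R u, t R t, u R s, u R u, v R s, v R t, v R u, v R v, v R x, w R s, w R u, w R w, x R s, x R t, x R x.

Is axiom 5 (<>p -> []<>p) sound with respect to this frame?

By correspondence theory, 5 is valid on a frame iff R is Euclidean.
Euclidean: no — v R s and v R t, but not s R t.

No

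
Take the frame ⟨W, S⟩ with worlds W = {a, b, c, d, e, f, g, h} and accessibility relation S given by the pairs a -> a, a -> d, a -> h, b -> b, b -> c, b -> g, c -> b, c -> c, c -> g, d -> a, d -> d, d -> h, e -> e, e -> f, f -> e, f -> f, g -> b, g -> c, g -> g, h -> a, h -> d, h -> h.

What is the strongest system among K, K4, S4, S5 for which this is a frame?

S5

Transitive (axiom 4): yes — every two-step S-path is closed by a direct edge.
Reflexive (axiom T): yes — every world is S-related to itself.
Euclidean (axiom 5): yes — any two successors of a common world are S-related.
So F validates K, K4, S4, S5. The strongest is S5.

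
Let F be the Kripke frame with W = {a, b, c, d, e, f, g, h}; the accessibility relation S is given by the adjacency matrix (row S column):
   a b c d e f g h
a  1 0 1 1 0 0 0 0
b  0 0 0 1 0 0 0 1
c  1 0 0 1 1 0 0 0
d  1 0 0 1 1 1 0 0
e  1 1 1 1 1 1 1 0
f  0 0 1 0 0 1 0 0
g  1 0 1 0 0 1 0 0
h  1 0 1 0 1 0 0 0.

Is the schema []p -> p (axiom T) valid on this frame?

Axiom T corresponds to the accessibility relation being reflexive.
Reflexive: no — b is not related to itself.

No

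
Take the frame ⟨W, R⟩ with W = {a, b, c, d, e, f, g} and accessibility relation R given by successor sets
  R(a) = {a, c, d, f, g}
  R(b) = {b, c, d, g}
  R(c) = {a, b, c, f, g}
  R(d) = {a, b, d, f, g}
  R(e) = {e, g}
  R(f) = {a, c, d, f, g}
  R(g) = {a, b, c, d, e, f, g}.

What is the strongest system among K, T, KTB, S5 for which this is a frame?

KTB

Reflexive (axiom T): yes — every world is R-related to itself.
Symmetric (axiom B): yes — every pair in R has its reverse in R.
Euclidean (axiom 5): no — a R c and a R d, but not c R d.
So F validates K, T, KTB; S5 would additionally require R to be Euclidean. The strongest is KTB.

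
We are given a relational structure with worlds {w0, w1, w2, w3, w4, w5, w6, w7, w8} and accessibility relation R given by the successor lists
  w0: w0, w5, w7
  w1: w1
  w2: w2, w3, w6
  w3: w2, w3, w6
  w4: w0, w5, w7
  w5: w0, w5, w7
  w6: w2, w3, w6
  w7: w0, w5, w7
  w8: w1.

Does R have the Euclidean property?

Euclidean: yes — any two successors of a common world are R-related.

Yes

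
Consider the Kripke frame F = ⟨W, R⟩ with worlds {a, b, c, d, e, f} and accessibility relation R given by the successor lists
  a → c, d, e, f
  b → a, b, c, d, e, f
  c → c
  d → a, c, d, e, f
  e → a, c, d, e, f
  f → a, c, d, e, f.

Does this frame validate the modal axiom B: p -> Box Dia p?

The schema B characterises exactly the symmetric frames.
Symmetric: no — a R c but not c R a.

No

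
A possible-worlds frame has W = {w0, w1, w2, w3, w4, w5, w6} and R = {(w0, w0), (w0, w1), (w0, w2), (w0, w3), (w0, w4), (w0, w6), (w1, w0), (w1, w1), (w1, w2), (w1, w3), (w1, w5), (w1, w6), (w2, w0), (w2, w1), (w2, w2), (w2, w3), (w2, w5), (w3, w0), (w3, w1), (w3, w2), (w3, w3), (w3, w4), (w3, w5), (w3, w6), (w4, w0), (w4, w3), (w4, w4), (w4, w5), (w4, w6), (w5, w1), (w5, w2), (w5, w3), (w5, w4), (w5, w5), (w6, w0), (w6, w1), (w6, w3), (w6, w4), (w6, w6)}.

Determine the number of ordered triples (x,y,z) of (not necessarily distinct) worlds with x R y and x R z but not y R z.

Enumerating: (w0,w1,w4), (w0,w2,w4), (w0,w2,w6), (w0,w4,w1), (w0,w4,w2), (w0,w6,w2), (w1,w0,w5), (w1,w2,w6), (w1,w5,w0), (w1,w5,w6), (w1,w6,w2), (w1,w6,w5), … and 22 more.
Total: 34.

34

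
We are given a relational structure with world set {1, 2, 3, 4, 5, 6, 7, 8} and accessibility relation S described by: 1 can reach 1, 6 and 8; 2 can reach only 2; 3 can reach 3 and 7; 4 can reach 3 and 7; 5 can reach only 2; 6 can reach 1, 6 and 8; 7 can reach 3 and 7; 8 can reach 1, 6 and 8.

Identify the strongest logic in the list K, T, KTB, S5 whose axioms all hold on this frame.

Reflexive (axiom T): no — 4 is not related to itself.
Symmetric (axiom B): no — 4 S 3 but not 3 S 4.
Euclidean (axiom 5): yes — any two successors of a common world are S-related.
So F validates K; T would additionally require S to be reflexive. The strongest is K.

K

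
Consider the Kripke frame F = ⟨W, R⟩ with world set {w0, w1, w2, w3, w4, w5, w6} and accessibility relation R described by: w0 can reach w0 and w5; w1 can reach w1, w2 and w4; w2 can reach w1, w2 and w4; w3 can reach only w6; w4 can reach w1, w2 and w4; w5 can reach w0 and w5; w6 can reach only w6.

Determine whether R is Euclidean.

Euclidean: yes — any two successors of a common world are R-related.

Yes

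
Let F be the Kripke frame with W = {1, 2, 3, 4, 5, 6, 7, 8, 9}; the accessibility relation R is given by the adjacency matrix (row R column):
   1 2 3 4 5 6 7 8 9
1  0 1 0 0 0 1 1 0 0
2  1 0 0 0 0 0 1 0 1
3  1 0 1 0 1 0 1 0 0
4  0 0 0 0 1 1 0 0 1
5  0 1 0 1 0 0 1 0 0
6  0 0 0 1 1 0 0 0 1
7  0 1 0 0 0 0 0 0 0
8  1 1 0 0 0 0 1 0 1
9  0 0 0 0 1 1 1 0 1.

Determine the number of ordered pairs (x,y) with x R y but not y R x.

16

Enumerating: (1,6), (1,7), (2,9), (3,1), (3,5), (3,7), (4,9), (5,2), (5,7), (6,5), (8,1), (8,2), (8,7), (8,9), (9,5), (9,7).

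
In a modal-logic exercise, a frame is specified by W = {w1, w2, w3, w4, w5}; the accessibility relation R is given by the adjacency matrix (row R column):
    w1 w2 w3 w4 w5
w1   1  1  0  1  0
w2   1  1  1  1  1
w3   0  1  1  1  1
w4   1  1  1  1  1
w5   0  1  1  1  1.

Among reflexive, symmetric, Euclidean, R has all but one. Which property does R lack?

Reflexive: yes — every world is R-related to itself.
Symmetric: yes — every pair in R has its reverse in R.
Euclidean: no — w2 R w1 and w2 R w3, but not w1 R w3.
Only Euclidean fails.

Euclidean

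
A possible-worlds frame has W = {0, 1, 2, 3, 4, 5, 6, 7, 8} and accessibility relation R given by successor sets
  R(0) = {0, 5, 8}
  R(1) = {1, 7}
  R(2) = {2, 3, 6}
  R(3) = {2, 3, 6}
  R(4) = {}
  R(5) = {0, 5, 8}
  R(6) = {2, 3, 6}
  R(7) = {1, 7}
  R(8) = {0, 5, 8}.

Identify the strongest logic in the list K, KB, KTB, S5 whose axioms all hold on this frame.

KB

Symmetric (axiom B): yes — every pair in R has its reverse in R.
Reflexive (axiom T): no — 4 is not related to itself.
Euclidean (axiom 5): yes — any two successors of a common world are R-related.
So F validates K, KB; KTB would additionally require R to be reflexive. The strongest is KB.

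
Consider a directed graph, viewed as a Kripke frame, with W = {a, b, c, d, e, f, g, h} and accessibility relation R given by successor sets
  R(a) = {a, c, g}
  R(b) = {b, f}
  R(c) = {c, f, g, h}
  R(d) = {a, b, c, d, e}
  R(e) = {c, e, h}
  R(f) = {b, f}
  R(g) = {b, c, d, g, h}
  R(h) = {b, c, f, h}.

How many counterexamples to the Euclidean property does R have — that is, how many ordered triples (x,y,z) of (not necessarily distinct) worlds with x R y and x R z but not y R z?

38

Enumerating: (a,c,a), (a,g,a), (c,f,c), (c,f,g), (c,f,h), (c,g,f), (c,h,g), (d,a,b), (d,a,d), (d,a,e), (d,b,a), (d,b,c), … and 26 more.
Total: 38.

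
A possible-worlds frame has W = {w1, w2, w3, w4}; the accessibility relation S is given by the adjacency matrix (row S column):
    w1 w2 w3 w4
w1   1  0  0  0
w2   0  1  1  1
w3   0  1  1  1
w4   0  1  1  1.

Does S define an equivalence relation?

Reflexive: yes — every world is S-related to itself.
Symmetric: yes — every pair in S has its reverse in S.
Transitive: yes — every two-step S-path is closed by a direct edge.
So S is an equivalence relation.

Yes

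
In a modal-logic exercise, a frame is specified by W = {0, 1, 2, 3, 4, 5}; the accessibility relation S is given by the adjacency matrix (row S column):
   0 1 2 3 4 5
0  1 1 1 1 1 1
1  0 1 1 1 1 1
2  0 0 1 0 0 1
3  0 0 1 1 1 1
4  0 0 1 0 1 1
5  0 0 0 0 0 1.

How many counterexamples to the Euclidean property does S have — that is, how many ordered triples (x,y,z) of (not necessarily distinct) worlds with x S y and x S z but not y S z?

Enumerating: (0,1,0), (0,2,0), (0,2,1), (0,2,3), (0,2,4), (0,3,0), (0,3,1), (0,4,0), (0,4,1), (0,4,3), (0,5,0), (0,5,1), … and 23 more.
Total: 35.

35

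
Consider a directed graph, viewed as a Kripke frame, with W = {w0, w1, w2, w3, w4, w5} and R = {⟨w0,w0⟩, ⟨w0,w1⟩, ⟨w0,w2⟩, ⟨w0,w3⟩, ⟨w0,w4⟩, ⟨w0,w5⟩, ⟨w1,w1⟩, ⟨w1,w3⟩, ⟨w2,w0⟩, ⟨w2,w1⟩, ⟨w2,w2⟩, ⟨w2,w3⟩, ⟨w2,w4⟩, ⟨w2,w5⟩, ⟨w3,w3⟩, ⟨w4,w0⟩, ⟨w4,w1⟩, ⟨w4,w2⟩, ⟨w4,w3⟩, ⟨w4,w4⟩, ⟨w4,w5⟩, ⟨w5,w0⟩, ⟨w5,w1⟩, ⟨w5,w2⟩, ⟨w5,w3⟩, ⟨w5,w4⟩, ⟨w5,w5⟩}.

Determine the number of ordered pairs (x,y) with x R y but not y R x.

9

Enumerating: (w0,w1), (w0,w3), (w1,w3), (w2,w1), (w2,w3), (w4,w1), (w4,w3), (w5,w1), (w5,w3).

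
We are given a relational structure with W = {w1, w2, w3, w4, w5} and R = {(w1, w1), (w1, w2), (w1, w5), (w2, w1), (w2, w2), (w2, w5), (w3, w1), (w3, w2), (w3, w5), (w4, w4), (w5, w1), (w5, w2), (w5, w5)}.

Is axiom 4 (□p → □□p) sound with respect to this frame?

Yes

By correspondence theory, 4 is valid on a frame iff R is transitive.
Transitive: yes — every two-step R-path is closed by a direct edge.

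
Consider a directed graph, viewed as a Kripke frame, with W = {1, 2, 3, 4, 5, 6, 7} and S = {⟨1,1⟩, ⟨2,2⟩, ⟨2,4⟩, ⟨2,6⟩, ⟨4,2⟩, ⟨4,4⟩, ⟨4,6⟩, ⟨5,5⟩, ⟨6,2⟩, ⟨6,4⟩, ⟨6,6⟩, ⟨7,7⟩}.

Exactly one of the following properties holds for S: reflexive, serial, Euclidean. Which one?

Euclidean

Reflexive: no — 3 is not related to itself.
Serial: no — 3 has no S-successor.
Euclidean: yes — any two successors of a common world are S-related.
Only Euclidean holds.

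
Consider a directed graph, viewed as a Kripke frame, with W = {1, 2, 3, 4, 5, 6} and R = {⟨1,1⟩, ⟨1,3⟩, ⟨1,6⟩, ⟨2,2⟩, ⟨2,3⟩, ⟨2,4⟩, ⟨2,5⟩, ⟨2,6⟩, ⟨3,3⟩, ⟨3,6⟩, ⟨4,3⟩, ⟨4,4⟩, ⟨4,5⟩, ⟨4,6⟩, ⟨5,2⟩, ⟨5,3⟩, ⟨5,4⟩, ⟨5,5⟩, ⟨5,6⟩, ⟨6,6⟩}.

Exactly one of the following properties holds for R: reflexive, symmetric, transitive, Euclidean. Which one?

reflexive

Reflexive: yes — every world is R-related to itself.
Symmetric: no — 1 R 3 but not 3 R 1.
Transitive: no — 4 R 5 and 5 R 2, but not 4 R 2.
Euclidean: no — 1 R 6 and 1 R 3, but not 6 R 3.
Only reflexive holds.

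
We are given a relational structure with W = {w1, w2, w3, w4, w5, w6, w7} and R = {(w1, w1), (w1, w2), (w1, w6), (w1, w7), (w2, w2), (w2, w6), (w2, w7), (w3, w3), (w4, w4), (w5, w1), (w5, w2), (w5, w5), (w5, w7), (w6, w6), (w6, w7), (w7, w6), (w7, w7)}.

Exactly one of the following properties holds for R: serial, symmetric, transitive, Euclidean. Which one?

Serial: yes — every world has a successor (e.g. w1 R w1).
Symmetric: no — w1 R w2 but not w2 R w1.
Transitive: no — w5 R w1 and w1 R w6, but not w5 R w6.
Euclidean: no — w1 R w6 and w1 R w2, but not w6 R w2.
Only serial holds.

serial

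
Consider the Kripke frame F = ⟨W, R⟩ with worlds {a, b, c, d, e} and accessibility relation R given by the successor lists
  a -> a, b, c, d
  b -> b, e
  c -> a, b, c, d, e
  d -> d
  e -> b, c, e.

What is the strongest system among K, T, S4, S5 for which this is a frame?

T

Reflexive (axiom T): yes — every world is R-related to itself.
Transitive (axiom 4): no — a R b and b R e, but not a R e.
Euclidean (axiom 5): no — a R b and a R c, but not b R c.
So F validates K, T; S4 would additionally require R to be transitive. The strongest is T.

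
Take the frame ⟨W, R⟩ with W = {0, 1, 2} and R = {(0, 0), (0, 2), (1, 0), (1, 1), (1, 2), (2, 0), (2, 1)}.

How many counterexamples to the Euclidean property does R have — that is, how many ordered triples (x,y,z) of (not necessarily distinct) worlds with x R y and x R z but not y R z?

4

Enumerating: (0,2,2), (1,0,1), (1,2,2), (2,0,1).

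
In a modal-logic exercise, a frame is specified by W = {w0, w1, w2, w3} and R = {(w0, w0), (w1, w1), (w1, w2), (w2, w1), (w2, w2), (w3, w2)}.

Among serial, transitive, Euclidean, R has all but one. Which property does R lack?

Serial: yes — every world has a successor (e.g. w0 R w0).
Transitive: no — w3 R w2 and w2 R w1, but not w3 R w1.
Euclidean: yes — any two successors of a common world are R-related.
Only transitive fails.

transitive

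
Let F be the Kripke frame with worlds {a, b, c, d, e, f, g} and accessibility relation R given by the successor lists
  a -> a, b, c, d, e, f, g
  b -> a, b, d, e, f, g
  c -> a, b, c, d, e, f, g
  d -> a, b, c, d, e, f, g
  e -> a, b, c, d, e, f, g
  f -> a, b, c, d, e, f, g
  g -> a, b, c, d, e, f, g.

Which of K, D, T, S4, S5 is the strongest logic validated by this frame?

T

Serial (axiom D): yes — every world has a successor (e.g. a R a).
Reflexive (axiom T): yes — every world is R-related to itself.
Transitive (axiom 4): no — b R a and a R c, but not b R c.
Euclidean (axiom 5): no — a R b and a R c, but not b R c.
So F validates K, D, T; S4 would additionally require R to be transitive. The strongest is T.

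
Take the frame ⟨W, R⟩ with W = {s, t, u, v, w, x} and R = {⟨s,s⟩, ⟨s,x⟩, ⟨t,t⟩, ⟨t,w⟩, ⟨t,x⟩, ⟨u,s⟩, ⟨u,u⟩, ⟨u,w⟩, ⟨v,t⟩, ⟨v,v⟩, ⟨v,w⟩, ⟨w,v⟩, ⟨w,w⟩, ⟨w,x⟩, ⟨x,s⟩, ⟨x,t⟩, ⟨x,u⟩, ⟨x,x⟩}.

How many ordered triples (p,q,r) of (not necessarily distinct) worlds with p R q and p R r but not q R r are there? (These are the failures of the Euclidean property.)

17

Enumerating: (t,w,t), (t,x,w), (u,s,u), (u,s,w), (u,w,s), (u,w,u), (v,t,v), (v,w,t), (w,v,x), (w,x,v), (w,x,w), (x,s,t), (x,s,u), (x,t,s), (x,t,u), (x,u,t), (x,u,x).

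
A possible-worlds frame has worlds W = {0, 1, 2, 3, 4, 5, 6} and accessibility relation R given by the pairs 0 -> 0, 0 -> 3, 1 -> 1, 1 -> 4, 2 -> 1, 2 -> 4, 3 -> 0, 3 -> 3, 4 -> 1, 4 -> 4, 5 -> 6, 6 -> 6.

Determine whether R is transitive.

Transitive: yes — every two-step R-path is closed by a direct edge.

Yes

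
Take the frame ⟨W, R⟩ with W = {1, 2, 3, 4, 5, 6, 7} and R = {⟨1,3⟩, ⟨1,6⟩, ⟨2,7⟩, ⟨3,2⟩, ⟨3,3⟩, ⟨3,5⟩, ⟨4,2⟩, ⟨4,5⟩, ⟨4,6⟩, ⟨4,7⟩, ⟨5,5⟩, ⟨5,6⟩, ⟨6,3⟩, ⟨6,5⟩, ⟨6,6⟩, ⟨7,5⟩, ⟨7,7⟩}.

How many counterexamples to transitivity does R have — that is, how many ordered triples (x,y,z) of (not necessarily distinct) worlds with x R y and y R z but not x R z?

10

Enumerating: (1,3,2), (1,3,5), (1,6,5), (2,7,5), (3,2,7), (3,5,6), (4,6,3), (5,6,3), (6,3,2), (7,5,6).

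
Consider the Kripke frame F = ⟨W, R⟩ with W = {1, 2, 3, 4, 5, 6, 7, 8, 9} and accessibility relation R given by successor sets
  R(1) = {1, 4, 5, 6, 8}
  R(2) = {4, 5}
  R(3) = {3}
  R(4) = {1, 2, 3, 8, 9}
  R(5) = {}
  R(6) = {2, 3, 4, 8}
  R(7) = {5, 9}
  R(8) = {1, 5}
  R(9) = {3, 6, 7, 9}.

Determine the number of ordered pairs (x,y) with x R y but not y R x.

Enumerating: (1,5), (1,6), (2,5), (4,3), (4,8), (4,9), (6,2), (6,3), (6,4), (6,8), (7,5), (8,5), (9,3), (9,6).

14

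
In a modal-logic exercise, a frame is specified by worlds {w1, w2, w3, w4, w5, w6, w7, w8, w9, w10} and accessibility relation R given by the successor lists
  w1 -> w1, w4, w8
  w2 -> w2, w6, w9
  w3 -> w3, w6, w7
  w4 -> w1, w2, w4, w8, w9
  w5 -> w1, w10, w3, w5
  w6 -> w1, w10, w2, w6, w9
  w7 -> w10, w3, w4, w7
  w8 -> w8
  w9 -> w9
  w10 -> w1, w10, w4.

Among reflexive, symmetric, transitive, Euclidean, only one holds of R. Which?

reflexive

Reflexive: yes — every world is R-related to itself.
Symmetric: no — w1 R w8 but not w8 R w1.
Transitive: no — w1 R w4 and w4 R w2, but not w1 R w2.
Euclidean: no — w1 R w8 and w1 R w4, but not w8 R w4.
Only reflexive holds.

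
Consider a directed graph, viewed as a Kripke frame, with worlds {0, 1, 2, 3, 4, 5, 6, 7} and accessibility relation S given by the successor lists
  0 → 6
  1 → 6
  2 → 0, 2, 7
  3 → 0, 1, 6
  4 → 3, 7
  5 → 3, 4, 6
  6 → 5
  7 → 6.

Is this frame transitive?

No

Transitive: no — 0 S 6 and 6 S 5, but not 0 S 5.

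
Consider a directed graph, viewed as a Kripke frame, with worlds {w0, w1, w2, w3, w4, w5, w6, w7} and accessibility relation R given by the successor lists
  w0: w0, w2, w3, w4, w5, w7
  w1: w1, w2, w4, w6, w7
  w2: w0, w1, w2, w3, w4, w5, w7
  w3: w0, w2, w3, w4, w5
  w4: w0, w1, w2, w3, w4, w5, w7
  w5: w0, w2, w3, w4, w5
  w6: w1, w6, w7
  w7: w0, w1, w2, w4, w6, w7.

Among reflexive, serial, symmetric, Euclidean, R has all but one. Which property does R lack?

Euclidean

Reflexive: yes — every world is R-related to itself.
Serial: yes — every world has a successor (e.g. w0 R w0).
Symmetric: yes — every pair in R has its reverse in R.
Euclidean: no — w0 R w3 and w0 R w7, but not w3 R w7.
Only Euclidean fails.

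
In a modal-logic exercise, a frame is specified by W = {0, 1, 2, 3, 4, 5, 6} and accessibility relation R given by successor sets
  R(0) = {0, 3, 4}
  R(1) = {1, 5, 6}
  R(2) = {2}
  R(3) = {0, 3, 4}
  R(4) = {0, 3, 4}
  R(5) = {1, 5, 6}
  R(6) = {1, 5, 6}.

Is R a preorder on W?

Yes

Reflexive: yes — every world is R-related to itself.
Transitive: yes — every two-step R-path is closed by a direct edge.
So R is a preorder.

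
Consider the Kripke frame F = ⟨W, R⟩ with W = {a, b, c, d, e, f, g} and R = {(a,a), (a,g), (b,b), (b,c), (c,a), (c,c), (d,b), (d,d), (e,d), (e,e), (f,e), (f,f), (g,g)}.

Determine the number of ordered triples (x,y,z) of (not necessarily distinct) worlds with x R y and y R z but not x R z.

5

Enumerating: (b,c,a), (c,a,g), (d,b,c), (e,d,b), (f,e,d).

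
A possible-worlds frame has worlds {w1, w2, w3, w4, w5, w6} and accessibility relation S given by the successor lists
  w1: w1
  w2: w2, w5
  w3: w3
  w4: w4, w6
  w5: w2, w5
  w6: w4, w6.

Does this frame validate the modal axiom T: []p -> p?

The schema T characterises exactly the reflexive frames.
Reflexive: yes — every world is S-related to itself.

Yes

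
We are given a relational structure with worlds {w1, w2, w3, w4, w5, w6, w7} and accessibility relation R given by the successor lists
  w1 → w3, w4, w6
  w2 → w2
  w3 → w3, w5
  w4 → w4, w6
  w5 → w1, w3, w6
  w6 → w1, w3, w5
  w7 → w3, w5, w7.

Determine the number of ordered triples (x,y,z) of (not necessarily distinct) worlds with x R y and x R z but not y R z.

Enumerating: (w1,w3,w4), (w1,w3,w6), (w1,w4,w3), (w1,w6,w4), (w1,w6,w6), (w3,w5,w5), (w4,w6,w4), (w4,w6,w6), (w5,w1,w1), (w5,w3,w1), (w5,w3,w6), (w5,w6,w6), … and 7 more.
Total: 19.

19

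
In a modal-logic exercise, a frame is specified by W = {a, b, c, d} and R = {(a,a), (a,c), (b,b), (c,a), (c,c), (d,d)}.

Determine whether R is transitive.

Yes

Transitive: yes — every two-step R-path is closed by a direct edge.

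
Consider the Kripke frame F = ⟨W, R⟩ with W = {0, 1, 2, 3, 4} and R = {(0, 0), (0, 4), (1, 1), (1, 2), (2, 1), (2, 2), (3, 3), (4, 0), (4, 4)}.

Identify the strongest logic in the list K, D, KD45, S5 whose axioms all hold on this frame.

S5

Serial (axiom D): yes — every world has a successor (e.g. 0 R 0).
Euclidean (axiom 5): yes — any two successors of a common world are R-related.
Transitive (axiom 4): yes — every two-step R-path is closed by a direct edge.
Reflexive (axiom T): yes — every world is R-related to itself.
So F validates K, D, KD45, S5. The strongest is S5.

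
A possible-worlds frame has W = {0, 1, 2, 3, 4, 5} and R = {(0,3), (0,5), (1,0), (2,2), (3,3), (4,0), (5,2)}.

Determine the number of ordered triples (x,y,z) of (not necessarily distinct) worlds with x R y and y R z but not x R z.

5

Enumerating: (0,5,2), (1,0,3), (1,0,5), (4,0,3), (4,0,5).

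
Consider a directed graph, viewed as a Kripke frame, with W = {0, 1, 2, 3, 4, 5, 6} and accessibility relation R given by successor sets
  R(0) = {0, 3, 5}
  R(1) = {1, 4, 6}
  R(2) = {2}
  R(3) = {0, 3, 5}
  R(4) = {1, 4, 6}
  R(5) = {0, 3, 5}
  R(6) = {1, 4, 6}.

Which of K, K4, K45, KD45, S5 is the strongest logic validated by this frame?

Transitive (axiom 4): yes — every two-step R-path is closed by a direct edge.
Euclidean (axiom 5): yes — any two successors of a common world are R-related.
Serial (axiom D): yes — every world has a successor (e.g. 0 R 0).
Reflexive (axiom T): yes — every world is R-related to itself.
So F validates K, K4, K45, KD45, S5. The strongest is S5.

S5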